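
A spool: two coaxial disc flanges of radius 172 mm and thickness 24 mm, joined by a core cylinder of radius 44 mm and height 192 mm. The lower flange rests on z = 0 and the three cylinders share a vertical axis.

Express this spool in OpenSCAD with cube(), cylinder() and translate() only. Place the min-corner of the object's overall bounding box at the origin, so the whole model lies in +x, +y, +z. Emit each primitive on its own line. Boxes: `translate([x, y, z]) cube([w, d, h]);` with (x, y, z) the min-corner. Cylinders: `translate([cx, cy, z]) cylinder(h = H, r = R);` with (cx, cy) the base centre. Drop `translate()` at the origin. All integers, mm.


translate([172, 172, 0]) cylinder(h = 24, r = 172);
translate([172, 172, 24]) cylinder(h = 192, r = 44);
translate([172, 172, 216]) cylinder(h = 24, r = 172);


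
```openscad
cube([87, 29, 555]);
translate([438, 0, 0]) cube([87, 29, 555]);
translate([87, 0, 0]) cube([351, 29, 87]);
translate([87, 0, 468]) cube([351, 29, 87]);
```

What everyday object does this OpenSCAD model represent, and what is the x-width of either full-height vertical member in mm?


A picture frame. The border width is 87 mm.

Four thin pieces enclosing a rectangular opening — a picture frame. The two full-height stiles are 555 mm tall; the top rail sits at z = 468 and is 87 mm tall, so the border above the opening is 555 − 468 = 87 mm, matching the stile x-width.


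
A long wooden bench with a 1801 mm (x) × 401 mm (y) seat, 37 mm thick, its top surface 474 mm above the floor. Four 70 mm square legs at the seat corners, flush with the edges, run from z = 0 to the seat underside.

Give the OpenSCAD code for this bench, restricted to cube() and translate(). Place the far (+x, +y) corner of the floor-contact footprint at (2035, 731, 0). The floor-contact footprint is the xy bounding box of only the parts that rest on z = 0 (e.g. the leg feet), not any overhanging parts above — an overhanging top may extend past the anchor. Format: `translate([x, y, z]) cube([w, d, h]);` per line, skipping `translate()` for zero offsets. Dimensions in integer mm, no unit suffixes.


translate([234, 330, 437]) cube([1801, 401, 37]);
translate([234, 330, 0]) cube([70, 70, 437]);
translate([234, 661, 0]) cube([70, 70, 437]);
translate([1965, 330, 0]) cube([70, 70, 437]);
translate([1965, 661, 0]) cube([70, 70, 437]);


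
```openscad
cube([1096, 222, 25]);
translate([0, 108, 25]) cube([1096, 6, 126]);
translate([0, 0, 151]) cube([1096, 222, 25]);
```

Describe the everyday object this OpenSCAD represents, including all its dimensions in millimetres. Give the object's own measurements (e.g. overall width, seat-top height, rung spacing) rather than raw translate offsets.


An I-beam lying along x, 1096 mm long. Overall section height 176 mm. Two flanges 222 mm wide (y) and 25 mm thick, one on the floor and one at the top; a web 6 mm thick runs between them, centred on the flange width.


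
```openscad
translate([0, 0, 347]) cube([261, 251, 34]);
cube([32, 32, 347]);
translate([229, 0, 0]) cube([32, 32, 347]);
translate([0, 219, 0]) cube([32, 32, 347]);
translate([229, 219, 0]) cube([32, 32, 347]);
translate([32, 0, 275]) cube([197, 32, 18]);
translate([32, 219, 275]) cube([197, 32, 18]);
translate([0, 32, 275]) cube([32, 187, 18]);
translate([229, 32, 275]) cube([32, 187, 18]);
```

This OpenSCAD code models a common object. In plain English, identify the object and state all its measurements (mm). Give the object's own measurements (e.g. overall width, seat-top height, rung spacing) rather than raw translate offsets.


A four-legged stool. The seat is a 261×251×34 mm slab whose top surface is at z = 381 mm; four square legs, each 32×32 mm in cross-section, run from the floor (z = 0) to the underside of the seat, each flush with a corner of the seat. Four stretchers, 32 mm wide and 18 mm tall, connect adjacent legs with their undersides at z = 275 mm, each running between the inner faces of the legs it joins and aligned with the legs' outer faces on the other axis.


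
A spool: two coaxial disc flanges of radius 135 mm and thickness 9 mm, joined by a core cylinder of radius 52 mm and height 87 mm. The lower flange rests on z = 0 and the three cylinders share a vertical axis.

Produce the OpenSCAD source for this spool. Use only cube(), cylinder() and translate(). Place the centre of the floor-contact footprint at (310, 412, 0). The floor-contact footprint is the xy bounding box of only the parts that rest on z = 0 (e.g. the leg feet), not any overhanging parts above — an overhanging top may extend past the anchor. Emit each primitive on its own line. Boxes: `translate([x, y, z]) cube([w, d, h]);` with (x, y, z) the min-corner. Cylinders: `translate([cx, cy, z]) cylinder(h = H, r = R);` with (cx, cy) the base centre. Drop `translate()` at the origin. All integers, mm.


translate([310, 412, 0]) cylinder(h = 9, r = 135);
translate([310, 412, 9]) cylinder(h = 87, r = 52);
translate([310, 412, 96]) cylinder(h = 9, r = 135);


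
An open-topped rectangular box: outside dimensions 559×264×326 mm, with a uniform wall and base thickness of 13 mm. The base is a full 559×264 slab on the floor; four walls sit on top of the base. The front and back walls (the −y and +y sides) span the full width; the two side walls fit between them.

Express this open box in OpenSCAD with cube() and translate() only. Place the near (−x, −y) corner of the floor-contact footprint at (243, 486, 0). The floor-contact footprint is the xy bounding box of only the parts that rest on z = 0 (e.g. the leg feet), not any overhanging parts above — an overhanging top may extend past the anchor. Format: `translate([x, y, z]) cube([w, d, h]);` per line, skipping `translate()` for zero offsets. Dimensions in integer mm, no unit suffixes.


translate([243, 486, 0]) cube([559, 264, 13]);
translate([243, 486, 13]) cube([559, 13, 313]);
translate([243, 737, 13]) cube([559, 13, 313]);
translate([243, 499, 13]) cube([13, 238, 313]);
translate([789, 499, 13]) cube([13, 238, 313]);


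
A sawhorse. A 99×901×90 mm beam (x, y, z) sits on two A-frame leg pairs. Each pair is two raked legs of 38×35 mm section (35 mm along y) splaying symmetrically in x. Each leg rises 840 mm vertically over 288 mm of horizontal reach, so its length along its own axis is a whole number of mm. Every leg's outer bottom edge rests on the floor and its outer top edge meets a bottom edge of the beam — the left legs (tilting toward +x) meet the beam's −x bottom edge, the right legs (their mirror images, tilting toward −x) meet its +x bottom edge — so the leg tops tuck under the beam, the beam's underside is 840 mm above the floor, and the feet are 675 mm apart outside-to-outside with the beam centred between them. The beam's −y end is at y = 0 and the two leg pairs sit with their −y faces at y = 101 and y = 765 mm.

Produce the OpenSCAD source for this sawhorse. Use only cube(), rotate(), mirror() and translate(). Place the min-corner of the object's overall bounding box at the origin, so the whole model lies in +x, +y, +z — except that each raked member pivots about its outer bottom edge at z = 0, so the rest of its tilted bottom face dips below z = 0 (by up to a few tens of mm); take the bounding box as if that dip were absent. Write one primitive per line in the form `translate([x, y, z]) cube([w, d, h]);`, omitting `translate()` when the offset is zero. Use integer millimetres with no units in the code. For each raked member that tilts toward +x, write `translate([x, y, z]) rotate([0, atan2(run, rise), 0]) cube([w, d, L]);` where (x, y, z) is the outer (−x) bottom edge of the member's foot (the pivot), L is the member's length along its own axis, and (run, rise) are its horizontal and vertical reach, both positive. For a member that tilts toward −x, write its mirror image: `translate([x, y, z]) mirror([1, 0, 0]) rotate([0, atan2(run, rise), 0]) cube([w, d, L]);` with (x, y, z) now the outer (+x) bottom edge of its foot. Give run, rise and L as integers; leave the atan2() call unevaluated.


translate([288, 0, 840]) cube([99, 901, 90]);
translate([0, 101, 0]) rotate([0, atan2(288, 840), 0]) cube([38, 35, 888]);
translate([675, 101, 0]) mirror([1, 0, 0]) rotate([0, atan2(288, 840), 0]) cube([38, 35, 888]);
translate([0, 765, 0]) rotate([0, atan2(288, 840), 0]) cube([38, 35, 888]);
translate([675, 765, 0]) mirror([1, 0, 0]) rotate([0, atan2(288, 840), 0]) cube([38, 35, 888]);


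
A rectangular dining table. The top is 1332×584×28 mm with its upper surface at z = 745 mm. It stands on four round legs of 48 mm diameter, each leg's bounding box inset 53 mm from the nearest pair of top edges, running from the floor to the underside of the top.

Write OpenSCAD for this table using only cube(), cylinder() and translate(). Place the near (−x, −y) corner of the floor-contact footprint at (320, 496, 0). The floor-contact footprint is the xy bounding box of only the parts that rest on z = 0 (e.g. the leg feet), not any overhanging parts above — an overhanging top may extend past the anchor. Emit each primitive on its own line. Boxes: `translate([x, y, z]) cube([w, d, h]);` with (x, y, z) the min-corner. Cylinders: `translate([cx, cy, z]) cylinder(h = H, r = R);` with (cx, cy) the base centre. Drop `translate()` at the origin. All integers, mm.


translate([267, 443, 717]) cube([1332, 584, 28]);
translate([344, 520, 0]) cylinder(h = 717, r = 24);
translate([1522, 520, 0]) cylinder(h = 717, r = 24);
translate([344, 950, 0]) cylinder(h = 717, r = 24);
translate([1522, 950, 0]) cylinder(h = 717, r = 24);


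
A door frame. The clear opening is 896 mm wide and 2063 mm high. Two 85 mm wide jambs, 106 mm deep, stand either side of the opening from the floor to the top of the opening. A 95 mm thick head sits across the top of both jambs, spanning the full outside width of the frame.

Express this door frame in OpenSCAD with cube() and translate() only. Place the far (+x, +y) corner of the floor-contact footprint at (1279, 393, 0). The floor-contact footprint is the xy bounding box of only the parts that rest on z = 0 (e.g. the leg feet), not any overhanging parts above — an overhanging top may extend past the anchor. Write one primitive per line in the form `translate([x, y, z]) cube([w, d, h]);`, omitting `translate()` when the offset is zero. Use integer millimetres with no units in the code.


translate([213, 287, 0]) cube([85, 106, 2063]);
translate([1194, 287, 0]) cube([85, 106, 2063]);
translate([213, 287, 2063]) cube([1066, 106, 95]);


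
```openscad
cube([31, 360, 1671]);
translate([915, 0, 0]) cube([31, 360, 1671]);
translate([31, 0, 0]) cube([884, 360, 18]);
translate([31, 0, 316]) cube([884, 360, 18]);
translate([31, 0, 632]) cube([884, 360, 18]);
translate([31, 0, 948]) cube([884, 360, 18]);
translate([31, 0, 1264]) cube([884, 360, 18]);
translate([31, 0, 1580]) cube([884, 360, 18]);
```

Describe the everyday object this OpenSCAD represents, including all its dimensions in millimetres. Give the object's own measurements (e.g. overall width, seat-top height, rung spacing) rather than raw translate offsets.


An open bookshelf. Two side panels, each 31 mm thick, 360 mm deep and 1671 mm tall, stand 946 mm apart (outside-to-outside). Between them sit 6 shelves, each 18 mm thick and 360 mm deep, spanning the full gap between the sides. The bottom shelf rests on the floor (its underside at z = 0) and the clear gap between one shelf's top and the next shelf's underside is 298 mm.


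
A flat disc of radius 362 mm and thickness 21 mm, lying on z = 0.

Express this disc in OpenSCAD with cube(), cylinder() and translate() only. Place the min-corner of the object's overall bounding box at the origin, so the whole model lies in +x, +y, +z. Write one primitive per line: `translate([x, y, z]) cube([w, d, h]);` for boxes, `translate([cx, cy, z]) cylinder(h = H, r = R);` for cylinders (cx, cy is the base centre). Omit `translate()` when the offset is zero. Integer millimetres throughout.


translate([362, 362, 0]) cylinder(h = 21, r = 362);


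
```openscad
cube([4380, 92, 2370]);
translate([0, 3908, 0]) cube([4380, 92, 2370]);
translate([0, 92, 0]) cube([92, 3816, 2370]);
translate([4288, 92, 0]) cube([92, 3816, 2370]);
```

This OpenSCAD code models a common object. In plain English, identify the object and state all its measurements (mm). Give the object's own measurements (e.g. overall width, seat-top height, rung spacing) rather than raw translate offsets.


The wall frame of a small rectangular building: four walls, each 2370 mm tall and 92 mm thick, enclosing a footprint 4380 mm (x) by 4000 mm (y) outside-to-outside, with no floor or roof. The front and back walls (the −y and +y sides) span the full width; the two side walls fit between them.


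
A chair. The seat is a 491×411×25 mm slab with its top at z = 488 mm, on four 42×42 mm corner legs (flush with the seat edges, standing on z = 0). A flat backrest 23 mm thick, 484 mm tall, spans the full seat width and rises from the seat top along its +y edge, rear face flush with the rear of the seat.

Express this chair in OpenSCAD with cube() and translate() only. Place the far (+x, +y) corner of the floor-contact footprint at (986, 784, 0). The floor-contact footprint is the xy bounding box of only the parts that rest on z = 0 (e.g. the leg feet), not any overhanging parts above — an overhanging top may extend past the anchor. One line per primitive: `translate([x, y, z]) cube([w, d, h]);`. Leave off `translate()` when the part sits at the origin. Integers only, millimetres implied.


translate([495, 373, 463]) cube([491, 411, 25]);
translate([495, 373, 0]) cube([42, 42, 463]);
translate([944, 373, 0]) cube([42, 42, 463]);
translate([495, 742, 0]) cube([42, 42, 463]);
translate([944, 742, 0]) cube([42, 42, 463]);
translate([495, 761, 488]) cube([491, 23, 484]);


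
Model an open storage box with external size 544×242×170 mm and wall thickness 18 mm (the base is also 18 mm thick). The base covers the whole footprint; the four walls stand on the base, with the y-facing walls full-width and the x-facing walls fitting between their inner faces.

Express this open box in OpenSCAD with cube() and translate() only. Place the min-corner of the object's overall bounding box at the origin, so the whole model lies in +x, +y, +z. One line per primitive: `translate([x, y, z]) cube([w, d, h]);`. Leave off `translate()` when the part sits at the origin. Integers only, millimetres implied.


cube([544, 242, 18]);
translate([0, 0, 18]) cube([544, 18, 152]);
translate([0, 224, 18]) cube([544, 18, 152]);
translate([0, 18, 18]) cube([18, 206, 152]);
translate([526, 18, 18]) cube([18, 206, 152]);


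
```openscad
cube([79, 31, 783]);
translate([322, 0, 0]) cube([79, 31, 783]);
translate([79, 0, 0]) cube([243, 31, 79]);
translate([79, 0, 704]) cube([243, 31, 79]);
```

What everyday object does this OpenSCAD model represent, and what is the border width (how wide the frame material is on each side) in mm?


A picture frame. The border width is 79 mm.

Four thin pieces enclosing a rectangular opening — a picture frame. The two full-height stiles are 783 mm tall; the top rail sits at z = 704 and is 79 mm tall, so the border above the opening is 783 − 704 = 79 mm, matching the stile x-width.


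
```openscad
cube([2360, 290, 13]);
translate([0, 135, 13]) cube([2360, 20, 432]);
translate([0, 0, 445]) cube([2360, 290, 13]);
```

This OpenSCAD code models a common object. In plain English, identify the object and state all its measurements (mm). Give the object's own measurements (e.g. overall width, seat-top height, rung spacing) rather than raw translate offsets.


An I-beam lying along x, 2360 mm long. Overall section height 458 mm. Two flanges 290 mm wide (y) and 13 mm thick, one on the floor and one at the top; a web 20 mm thick runs between them, centred on the flange width.


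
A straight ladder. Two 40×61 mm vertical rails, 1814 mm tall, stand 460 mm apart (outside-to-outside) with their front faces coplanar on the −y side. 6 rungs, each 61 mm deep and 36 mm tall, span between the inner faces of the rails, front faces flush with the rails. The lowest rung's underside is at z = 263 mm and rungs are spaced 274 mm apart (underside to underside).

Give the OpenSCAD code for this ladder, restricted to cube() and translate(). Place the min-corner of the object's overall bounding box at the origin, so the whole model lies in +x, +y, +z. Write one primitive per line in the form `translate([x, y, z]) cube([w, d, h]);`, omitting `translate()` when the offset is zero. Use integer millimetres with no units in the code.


// rung span = 460 - 2*40 = 380
// rung[k] z = 263 + k*274
cube([40, 61, 1814]);
translate([420, 0, 0]) cube([40, 61, 1814]);
translate([40, 0, 263]) cube([380, 61, 36]);
translate([40, 0, 537]) cube([380, 61, 36]);
translate([40, 0, 811]) cube([380, 61, 36]);
translate([40, 0, 1085]) cube([380, 61, 36]);
translate([40, 0, 1359]) cube([380, 61, 36]);
translate([40, 0, 1633]) cube([380, 61, 36]);


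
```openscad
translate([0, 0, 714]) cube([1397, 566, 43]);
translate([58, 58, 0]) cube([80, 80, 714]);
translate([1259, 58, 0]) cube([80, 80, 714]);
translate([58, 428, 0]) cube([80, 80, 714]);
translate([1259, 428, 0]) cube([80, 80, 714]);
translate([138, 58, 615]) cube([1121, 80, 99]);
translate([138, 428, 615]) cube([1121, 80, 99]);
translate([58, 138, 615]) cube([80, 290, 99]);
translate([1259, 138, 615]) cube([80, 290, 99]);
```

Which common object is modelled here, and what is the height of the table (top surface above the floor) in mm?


A table. The table height is 757 mm.

A 1397×566×43 slab sits at z = 714 on four 80 mm square posts — a table. The top surface is at 714 + 43 = 757 mm.


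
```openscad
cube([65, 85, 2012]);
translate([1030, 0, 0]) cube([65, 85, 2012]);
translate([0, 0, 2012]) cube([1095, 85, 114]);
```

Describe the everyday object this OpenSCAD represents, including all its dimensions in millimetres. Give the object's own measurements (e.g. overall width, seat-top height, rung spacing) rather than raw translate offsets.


A door frame. The clear opening is 965 mm wide and 2012 mm high. Two 65 mm wide jambs, 85 mm deep, stand either side of the opening from the floor to the top of the opening. A 114 mm thick head sits across the top of both jambs, spanning the full outside width of the frame.


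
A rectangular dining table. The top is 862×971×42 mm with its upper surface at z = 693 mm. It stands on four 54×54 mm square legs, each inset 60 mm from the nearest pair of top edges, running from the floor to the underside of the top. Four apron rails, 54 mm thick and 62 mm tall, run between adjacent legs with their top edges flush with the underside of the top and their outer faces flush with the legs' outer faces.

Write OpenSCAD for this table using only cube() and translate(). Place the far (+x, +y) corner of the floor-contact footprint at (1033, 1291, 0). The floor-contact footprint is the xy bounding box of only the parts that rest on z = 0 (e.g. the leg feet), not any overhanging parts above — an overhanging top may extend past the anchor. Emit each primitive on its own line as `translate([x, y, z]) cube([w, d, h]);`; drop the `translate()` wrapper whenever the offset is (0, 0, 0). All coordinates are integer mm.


translate([231, 380, 651]) cube([862, 971, 42]);
translate([291, 440, 0]) cube([54, 54, 651]);
translate([979, 440, 0]) cube([54, 54, 651]);
translate([291, 1237, 0]) cube([54, 54, 651]);
translate([979, 1237, 0]) cube([54, 54, 651]);
translate([345, 440, 589]) cube([634, 54, 62]);
translate([345, 1237, 589]) cube([634, 54, 62]);
translate([291, 494, 589]) cube([54, 743, 62]);
translate([979, 494, 589]) cube([54, 743, 62]);


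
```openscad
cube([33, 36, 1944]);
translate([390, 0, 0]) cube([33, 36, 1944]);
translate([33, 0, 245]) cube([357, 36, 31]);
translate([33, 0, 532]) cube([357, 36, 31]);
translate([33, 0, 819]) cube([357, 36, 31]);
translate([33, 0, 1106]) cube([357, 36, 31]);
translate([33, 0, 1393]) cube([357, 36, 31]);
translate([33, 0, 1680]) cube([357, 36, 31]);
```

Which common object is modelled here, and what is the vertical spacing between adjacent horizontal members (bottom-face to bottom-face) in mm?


A ladder. The rung spacing is 287 mm.

Two tall 33×36 posts with 6 short bars between them — a ladder. Adjacent rungs sit at z = 245 and z = 532, so the spacing is 532 − 245 = 287 mm.


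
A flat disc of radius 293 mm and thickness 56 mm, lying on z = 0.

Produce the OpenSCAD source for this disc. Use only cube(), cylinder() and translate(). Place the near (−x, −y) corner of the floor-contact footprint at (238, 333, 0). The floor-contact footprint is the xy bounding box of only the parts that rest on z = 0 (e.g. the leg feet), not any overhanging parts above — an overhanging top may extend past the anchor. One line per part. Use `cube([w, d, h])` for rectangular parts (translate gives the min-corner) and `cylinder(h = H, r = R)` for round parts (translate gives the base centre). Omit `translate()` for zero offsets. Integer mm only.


translate([531, 626, 0]) cylinder(h = 56, r = 293);


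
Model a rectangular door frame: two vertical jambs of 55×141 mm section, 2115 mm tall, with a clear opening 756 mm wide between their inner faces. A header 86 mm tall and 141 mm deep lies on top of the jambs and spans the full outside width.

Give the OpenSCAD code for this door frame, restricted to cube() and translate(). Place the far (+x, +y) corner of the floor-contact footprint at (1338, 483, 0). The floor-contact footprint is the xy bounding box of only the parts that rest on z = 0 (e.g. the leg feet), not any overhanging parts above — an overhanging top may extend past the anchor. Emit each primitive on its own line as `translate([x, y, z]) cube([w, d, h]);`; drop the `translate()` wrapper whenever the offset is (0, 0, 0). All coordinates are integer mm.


translate([472, 342, 0]) cube([55, 141, 2115]);
translate([1283, 342, 0]) cube([55, 141, 2115]);
translate([472, 342, 2115]) cube([866, 141, 86]);


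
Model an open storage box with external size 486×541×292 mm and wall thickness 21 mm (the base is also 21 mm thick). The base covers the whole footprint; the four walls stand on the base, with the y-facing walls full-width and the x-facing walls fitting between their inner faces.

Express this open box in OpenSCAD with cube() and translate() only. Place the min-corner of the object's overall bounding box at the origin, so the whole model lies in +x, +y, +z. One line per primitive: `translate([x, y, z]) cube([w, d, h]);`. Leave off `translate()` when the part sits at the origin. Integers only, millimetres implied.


cube([486, 541, 21]);
translate([0, 0, 21]) cube([486, 21, 271]);
translate([0, 520, 21]) cube([486, 21, 271]);
translate([0, 21, 21]) cube([21, 499, 271]);
translate([465, 21, 21]) cube([21, 499, 271]);


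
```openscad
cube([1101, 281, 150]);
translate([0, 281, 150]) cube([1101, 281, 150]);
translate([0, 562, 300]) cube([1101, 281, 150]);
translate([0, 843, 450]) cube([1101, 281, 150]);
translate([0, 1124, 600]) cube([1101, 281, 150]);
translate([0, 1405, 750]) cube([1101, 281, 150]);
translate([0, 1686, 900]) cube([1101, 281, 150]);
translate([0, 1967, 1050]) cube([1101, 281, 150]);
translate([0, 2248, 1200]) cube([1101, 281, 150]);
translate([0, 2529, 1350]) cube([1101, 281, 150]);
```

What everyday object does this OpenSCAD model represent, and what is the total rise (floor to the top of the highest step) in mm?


A staircase. The total rise is 1500 mm.

10 identical blocks, each offset up and back from the previous — a staircase. Each step is 150 mm tall and there are 10 of them, so the total rise is 10 × 150 = 1500 mm.


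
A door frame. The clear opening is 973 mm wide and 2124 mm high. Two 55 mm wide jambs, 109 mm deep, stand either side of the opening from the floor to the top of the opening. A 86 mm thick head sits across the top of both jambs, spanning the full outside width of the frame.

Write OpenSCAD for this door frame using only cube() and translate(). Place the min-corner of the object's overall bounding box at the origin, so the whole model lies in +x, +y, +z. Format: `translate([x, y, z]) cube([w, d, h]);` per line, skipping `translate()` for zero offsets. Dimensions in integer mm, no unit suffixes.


cube([55, 109, 2124]);
translate([1028, 0, 0]) cube([55, 109, 2124]);
translate([0, 0, 2124]) cube([1083, 109, 86]);


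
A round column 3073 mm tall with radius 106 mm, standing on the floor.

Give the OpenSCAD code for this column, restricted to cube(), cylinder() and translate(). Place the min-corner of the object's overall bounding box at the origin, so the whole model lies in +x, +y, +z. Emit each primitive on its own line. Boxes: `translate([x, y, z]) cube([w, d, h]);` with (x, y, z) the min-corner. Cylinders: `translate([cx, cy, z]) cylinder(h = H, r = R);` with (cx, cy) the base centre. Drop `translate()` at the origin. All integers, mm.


translate([106, 106, 0]) cylinder(h = 3073, r = 106);


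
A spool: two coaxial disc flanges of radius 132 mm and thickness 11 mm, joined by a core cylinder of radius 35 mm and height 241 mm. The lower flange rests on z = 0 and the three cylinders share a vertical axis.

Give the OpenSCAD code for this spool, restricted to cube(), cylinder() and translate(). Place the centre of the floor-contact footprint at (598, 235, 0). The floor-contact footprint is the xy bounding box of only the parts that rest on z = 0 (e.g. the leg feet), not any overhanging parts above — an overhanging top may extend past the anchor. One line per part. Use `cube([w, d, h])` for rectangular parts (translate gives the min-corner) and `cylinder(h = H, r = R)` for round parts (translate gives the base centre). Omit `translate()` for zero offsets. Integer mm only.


translate([598, 235, 0]) cylinder(h = 11, r = 132);
translate([598, 235, 11]) cylinder(h = 241, r = 35);
translate([598, 235, 252]) cylinder(h = 11, r = 132);


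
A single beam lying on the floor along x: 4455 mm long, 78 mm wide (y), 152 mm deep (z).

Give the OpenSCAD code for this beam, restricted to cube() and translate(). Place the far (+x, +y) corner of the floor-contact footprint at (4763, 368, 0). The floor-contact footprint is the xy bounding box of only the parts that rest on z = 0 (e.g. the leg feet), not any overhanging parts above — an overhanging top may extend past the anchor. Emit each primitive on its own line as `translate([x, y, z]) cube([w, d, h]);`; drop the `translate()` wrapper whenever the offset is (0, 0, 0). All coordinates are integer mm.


translate([308, 290, 0]) cube([4455, 78, 152]);


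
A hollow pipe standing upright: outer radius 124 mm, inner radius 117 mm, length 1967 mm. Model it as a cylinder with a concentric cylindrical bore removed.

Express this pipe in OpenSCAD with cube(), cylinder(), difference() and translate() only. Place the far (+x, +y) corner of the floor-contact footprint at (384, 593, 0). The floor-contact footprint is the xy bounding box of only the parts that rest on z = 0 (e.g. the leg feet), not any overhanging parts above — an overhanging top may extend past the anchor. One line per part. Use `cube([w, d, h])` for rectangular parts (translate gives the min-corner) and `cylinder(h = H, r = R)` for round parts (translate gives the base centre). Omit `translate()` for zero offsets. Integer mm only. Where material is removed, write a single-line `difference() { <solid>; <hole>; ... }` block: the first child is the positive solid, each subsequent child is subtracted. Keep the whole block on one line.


difference() { translate([260, 469, 0]) cylinder(h = 1967, r = 124); translate([260, 469, 0]) cylinder(h = 1967, r = 117); }


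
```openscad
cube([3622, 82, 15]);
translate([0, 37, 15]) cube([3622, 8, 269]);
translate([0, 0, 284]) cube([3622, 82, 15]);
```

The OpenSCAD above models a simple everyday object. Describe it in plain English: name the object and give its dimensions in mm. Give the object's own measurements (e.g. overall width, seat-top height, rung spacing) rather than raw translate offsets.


An I-beam lying along x, 3622 mm long. Overall section height 299 mm. Two flanges 82 mm wide (y) and 15 mm thick, one on the floor and one at the top; a web 8 mm thick runs between them, centred on the flange width.


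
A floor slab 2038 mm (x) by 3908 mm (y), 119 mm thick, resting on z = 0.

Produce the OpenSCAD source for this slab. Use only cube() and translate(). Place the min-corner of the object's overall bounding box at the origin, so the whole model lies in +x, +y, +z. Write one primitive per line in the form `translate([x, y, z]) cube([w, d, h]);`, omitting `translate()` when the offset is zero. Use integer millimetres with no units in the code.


cube([2038, 3908, 119]);


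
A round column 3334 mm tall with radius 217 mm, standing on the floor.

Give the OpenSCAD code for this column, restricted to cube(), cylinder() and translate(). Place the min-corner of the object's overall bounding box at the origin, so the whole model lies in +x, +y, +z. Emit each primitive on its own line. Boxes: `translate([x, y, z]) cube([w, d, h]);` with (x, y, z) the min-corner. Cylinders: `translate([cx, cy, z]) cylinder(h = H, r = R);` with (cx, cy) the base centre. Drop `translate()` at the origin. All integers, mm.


translate([217, 217, 0]) cylinder(h = 3334, r = 217);


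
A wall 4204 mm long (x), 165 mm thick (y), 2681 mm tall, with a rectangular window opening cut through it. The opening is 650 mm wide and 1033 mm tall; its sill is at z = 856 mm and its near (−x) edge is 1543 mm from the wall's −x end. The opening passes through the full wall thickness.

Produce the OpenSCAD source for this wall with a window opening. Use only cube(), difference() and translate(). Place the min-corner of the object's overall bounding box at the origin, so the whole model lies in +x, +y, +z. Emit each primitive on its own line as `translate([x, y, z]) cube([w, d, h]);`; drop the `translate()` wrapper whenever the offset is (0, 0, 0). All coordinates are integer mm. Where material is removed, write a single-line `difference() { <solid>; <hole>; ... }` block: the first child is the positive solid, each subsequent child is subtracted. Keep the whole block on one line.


difference() { cube([4204, 165, 2681]); translate([1543, 0, 856]) cube([650, 165, 1033]); }


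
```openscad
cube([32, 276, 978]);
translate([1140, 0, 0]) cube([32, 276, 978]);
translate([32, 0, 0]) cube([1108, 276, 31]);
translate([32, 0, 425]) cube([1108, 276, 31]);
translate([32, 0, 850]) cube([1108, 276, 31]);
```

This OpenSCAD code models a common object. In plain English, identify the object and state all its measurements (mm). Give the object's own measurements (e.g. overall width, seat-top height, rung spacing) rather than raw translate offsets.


An open bookshelf. Two side panels, each 32 mm thick, 276 mm deep and 978 mm tall, stand 1172 mm apart (outside-to-outside). Between them sit 3 shelves, each 31 mm thick and 276 mm deep, spanning the full gap between the sides. The bottom shelf rests on the floor (its underside at z = 0) and the clear gap between one shelf's top and the next shelf's underside is 394 mm.


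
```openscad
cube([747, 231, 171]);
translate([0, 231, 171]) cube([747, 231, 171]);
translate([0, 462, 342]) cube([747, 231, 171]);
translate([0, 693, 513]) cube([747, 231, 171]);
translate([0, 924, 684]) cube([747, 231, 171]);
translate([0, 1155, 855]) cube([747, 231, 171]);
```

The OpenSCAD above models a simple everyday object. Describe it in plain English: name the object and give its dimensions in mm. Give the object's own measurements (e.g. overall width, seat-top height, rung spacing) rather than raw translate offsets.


A straight staircase of 6 solid steps. Each step is 747 mm wide (x), 231 mm deep (y, the going) and 171 mm tall (the rise). The first step rests on the floor; each subsequent step sits one going further in +y and one rise higher in +z, directly behind and above the previous step with no overlap.


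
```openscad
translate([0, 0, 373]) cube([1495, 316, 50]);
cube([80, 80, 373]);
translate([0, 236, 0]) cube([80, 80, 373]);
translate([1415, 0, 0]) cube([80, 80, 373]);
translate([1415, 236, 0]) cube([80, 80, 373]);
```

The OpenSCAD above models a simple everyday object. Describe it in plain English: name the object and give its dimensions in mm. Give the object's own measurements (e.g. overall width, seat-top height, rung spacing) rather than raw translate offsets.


A long wooden bench with a 1495 mm (x) × 316 mm (y) seat, 50 mm thick, its top surface 423 mm above the floor. Four 80 mm square legs at the seat corners, flush with the edges, run from z = 0 to the seat underside.


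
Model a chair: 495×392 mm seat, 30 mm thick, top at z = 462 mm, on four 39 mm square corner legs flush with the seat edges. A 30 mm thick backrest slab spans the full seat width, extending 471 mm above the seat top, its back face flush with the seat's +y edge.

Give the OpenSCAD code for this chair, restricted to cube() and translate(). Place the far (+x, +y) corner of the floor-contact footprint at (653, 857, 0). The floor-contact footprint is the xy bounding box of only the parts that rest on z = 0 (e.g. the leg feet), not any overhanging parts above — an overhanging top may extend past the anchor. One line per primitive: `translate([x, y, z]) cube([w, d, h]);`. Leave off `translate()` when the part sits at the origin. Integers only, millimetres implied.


translate([158, 465, 432]) cube([495, 392, 30]);
translate([158, 465, 0]) cube([39, 39, 432]);
translate([614, 465, 0]) cube([39, 39, 432]);
translate([158, 818, 0]) cube([39, 39, 432]);
translate([614, 818, 0]) cube([39, 39, 432]);
translate([158, 827, 462]) cube([495, 30, 471]);


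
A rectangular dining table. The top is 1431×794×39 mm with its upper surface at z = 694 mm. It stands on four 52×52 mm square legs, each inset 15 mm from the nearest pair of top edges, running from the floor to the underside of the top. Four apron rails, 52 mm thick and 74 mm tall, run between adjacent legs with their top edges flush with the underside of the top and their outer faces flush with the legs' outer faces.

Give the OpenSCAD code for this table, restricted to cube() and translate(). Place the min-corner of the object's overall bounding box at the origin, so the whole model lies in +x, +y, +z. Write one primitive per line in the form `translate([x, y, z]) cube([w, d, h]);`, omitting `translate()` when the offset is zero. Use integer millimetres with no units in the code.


translate([0, 0, 655]) cube([1431, 794, 39]);
translate([15, 15, 0]) cube([52, 52, 655]);
translate([1364, 15, 0]) cube([52, 52, 655]);
translate([15, 727, 0]) cube([52, 52, 655]);
translate([1364, 727, 0]) cube([52, 52, 655]);
translate([67, 15, 581]) cube([1297, 52, 74]);
translate([67, 727, 581]) cube([1297, 52, 74]);
translate([15, 67, 581]) cube([52, 660, 74]);
translate([1364, 67, 581]) cube([52, 660, 74]);


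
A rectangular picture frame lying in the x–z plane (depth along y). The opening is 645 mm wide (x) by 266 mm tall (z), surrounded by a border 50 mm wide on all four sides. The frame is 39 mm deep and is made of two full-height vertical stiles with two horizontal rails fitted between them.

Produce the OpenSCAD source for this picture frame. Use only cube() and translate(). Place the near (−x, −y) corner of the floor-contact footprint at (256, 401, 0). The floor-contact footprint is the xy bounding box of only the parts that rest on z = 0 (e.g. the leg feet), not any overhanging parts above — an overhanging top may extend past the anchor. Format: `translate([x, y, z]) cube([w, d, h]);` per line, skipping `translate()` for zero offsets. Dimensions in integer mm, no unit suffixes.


translate([256, 401, 0]) cube([50, 39, 366]);
translate([951, 401, 0]) cube([50, 39, 366]);
translate([306, 401, 0]) cube([645, 39, 50]);
translate([306, 401, 316]) cube([645, 39, 50]);


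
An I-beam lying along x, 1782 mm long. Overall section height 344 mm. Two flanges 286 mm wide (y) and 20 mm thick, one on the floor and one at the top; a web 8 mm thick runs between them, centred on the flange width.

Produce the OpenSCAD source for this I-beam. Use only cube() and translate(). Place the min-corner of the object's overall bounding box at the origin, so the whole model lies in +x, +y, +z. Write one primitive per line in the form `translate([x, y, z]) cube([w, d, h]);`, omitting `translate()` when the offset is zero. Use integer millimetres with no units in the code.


cube([1782, 286, 20]);
translate([0, 139, 20]) cube([1782, 8, 304]);
translate([0, 0, 324]) cube([1782, 286, 20]);


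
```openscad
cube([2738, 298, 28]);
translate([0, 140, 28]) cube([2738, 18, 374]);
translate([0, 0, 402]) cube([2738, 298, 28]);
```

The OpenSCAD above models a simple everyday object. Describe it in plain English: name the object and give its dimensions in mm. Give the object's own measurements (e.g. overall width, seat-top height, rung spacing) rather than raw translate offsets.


An I-beam lying along x, 2738 mm long. Overall section height 430 mm. Two flanges 298 mm wide (y) and 28 mm thick, one on the floor and one at the top; a web 18 mm thick runs between them, centred on the flange width.


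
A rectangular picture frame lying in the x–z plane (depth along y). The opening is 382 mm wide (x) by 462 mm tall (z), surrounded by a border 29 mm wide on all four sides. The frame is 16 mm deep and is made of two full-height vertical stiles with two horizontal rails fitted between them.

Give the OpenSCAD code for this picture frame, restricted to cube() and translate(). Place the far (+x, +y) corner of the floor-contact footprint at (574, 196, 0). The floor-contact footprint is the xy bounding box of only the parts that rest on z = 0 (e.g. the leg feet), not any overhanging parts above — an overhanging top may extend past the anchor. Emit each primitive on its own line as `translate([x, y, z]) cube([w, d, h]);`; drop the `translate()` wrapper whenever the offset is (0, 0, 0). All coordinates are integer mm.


translate([134, 180, 0]) cube([29, 16, 520]);
translate([545, 180, 0]) cube([29, 16, 520]);
translate([163, 180, 0]) cube([382, 16, 29]);
translate([163, 180, 491]) cube([382, 16, 29]);


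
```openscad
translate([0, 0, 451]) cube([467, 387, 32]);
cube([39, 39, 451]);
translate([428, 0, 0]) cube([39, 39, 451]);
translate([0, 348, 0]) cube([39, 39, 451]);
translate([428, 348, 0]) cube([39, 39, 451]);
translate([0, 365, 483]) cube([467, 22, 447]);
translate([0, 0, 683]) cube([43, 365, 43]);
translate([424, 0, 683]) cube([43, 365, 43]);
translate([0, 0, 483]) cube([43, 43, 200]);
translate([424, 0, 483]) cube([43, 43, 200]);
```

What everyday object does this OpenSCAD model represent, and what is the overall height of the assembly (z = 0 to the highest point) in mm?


A chair. The overall height is 930 mm.

A slab on four corner posts with a tall panel at the back — a chair. The seat slab sits at z = 451 with thickness 32, and the 447 mm backrest starts at the seat top, so the overall height is 451 + 32 + 447 = 930 mm.


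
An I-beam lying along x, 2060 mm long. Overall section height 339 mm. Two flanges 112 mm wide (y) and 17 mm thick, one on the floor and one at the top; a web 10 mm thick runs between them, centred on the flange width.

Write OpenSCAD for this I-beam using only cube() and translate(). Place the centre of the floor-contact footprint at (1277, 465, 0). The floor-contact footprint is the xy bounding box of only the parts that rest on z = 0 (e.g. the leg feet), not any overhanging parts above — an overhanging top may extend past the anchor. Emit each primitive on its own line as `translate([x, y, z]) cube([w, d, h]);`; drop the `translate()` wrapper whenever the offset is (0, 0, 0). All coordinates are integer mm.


translate([247, 409, 0]) cube([2060, 112, 17]);
translate([247, 460, 17]) cube([2060, 10, 305]);
translate([247, 409, 322]) cube([2060, 112, 17]);


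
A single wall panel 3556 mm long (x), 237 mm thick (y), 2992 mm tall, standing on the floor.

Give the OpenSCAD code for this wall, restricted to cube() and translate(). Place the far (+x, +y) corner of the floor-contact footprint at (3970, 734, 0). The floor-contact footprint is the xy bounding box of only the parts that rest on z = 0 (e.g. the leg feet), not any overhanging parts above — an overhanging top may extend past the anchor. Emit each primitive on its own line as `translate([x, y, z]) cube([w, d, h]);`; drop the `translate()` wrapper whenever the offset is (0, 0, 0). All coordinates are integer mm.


translate([414, 497, 0]) cube([3556, 237, 2992]);
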